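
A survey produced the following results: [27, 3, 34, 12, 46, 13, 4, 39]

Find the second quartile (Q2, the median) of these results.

20

Step 1: Sort the data: [3, 4, 12, 13, 27, 34, 39, 46]
Step 2: n = 8
Step 3: Q2 is the median. Since n is even, it is the average of the values at positions 4 and 5:
  Q2 = (13 + 27) / 2 = 20
Step 4: Q2 = 20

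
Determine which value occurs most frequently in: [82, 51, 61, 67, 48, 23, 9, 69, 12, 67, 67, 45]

67

Step 1: Count the frequency of each value:
  9: appears 1 time(s)
  12: appears 1 time(s)
  23: appears 1 time(s)
  45: appears 1 time(s)
  48: appears 1 time(s)
  51: appears 1 time(s)
  61: appears 1 time(s)
  67: appears 3 time(s)
  69: appears 1 time(s)
  82: appears 1 time(s)
Step 2: The value 67 appears most frequently (3 times).
Step 3: Mode = 67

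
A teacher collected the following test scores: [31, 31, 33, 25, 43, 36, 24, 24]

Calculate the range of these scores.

19

Step 1: Identify the maximum value: max = 43
Step 2: Identify the minimum value: min = 24
Step 3: Range = max - min = 43 - 24 = 19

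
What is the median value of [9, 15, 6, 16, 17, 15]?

15

Step 1: Sort the data in ascending order: [6, 9, 15, 15, 16, 17]
Step 2: The number of values is n = 6.
Step 3: Since n is even, the median is the average of positions 3 and 4:
  Median = (15 + 15) / 2 = 15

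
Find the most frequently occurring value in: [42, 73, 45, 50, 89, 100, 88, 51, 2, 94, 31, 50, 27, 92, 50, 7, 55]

50

Step 1: Count the frequency of each value:
  2: appears 1 time(s)
  7: appears 1 time(s)
  27: appears 1 time(s)
  31: appears 1 time(s)
  42: appears 1 time(s)
  45: appears 1 time(s)
  50: appears 3 time(s)
  51: appears 1 time(s)
  55: appears 1 time(s)
  73: appears 1 time(s)
  88: appears 1 time(s)
  89: appears 1 time(s)
  92: appears 1 time(s)
  94: appears 1 time(s)
  100: appears 1 time(s)
Step 2: The value 50 appears most frequently (3 times).
Step 3: Mode = 50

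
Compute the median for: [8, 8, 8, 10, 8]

8

Step 1: Sort the data in ascending order: [8, 8, 8, 8, 10]
Step 2: The number of values is n = 5.
Step 3: Since n is odd, the median is the middle value at position 3: 8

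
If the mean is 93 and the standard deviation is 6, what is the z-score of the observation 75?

-3

Step 1: Recall the z-score formula: z = (x - mu) / sigma
Step 2: Substitute values: z = (75 - 93) / 6
Step 3: z = -18 / 6 = -3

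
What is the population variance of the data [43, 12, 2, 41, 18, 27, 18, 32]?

177.8594

Step 1: Compute the mean: (43 + 12 + 2 + 41 + 18 + 27 + 18 + 32) / 8 = 24.125
Step 2: Compute squared deviations from the mean:
  (43 - 24.125)^2 = 356.2656
  (12 - 24.125)^2 = 147.0156
  (2 - 24.125)^2 = 489.5156
  (41 - 24.125)^2 = 284.7656
  (18 - 24.125)^2 = 37.5156
  (27 - 24.125)^2 = 8.2656
  (18 - 24.125)^2 = 37.5156
  (32 - 24.125)^2 = 62.0156
Step 3: Sum of squared deviations = 1422.875
Step 4: Population variance = 1422.875 / 8 = 177.8594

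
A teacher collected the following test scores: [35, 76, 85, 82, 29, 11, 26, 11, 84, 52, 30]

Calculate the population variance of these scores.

790.2314

Step 1: Compute the mean: (35 + 76 + 85 + 82 + 29 + 11 + 26 + 11 + 84 + 52 + 30) / 11 = 47.3636
Step 2: Compute squared deviations from the mean:
  (35 - 47.3636)^2 = 152.8595
  (76 - 47.3636)^2 = 820.0413
  (85 - 47.3636)^2 = 1416.4959
  (82 - 47.3636)^2 = 1199.6777
  (29 - 47.3636)^2 = 337.2231
  (11 - 47.3636)^2 = 1322.314
  (26 - 47.3636)^2 = 456.405
  (11 - 47.3636)^2 = 1322.314
  (84 - 47.3636)^2 = 1342.2231
  (52 - 47.3636)^2 = 21.4959
  (30 - 47.3636)^2 = 301.4959
Step 3: Sum of squared deviations = 8692.5455
Step 4: Population variance = 8692.5455 / 11 = 790.2314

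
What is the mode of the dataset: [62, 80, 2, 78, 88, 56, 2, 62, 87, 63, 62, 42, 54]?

62

Step 1: Count the frequency of each value:
  2: appears 2 time(s)
  42: appears 1 time(s)
  54: appears 1 time(s)
  56: appears 1 time(s)
  62: appears 3 time(s)
  63: appears 1 time(s)
  78: appears 1 time(s)
  80: appears 1 time(s)
  87: appears 1 time(s)
  88: appears 1 time(s)
Step 2: The value 62 appears most frequently (3 times).
Step 3: Mode = 62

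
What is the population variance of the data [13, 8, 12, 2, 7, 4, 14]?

18.2449

Step 1: Compute the mean: (13 + 8 + 12 + 2 + 7 + 4 + 14) / 7 = 8.5714
Step 2: Compute squared deviations from the mean:
  (13 - 8.5714)^2 = 19.6122
  (8 - 8.5714)^2 = 0.3265
  (12 - 8.5714)^2 = 11.7551
  (2 - 8.5714)^2 = 43.1837
  (7 - 8.5714)^2 = 2.4694
  (4 - 8.5714)^2 = 20.898
  (14 - 8.5714)^2 = 29.4694
Step 3: Sum of squared deviations = 127.7143
Step 4: Population variance = 127.7143 / 7 = 18.2449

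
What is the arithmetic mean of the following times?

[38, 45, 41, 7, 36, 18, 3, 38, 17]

27

Step 1: Sum all values: 38 + 45 + 41 + 7 + 36 + 18 + 3 + 38 + 17 = 243
Step 2: Count the number of values: n = 9
Step 3: Mean = sum / n = 243 / 9 = 27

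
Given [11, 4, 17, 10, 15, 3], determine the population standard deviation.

5.164

Step 1: Compute the mean: 10
Step 2: Sum of squared deviations from the mean: 160
Step 3: Population variance = 160 / 6 = 26.6667
Step 4: Standard deviation = sqrt(26.6667) = 5.164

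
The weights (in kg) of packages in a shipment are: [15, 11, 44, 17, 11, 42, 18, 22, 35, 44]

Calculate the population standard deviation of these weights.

13.1031

Step 1: Compute the mean: 25.9
Step 2: Sum of squared deviations from the mean: 1716.9
Step 3: Population variance = 1716.9 / 10 = 171.69
Step 4: Standard deviation = sqrt(171.69) = 13.1031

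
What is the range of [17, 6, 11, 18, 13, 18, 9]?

12

Step 1: Identify the maximum value: max = 18
Step 2: Identify the minimum value: min = 6
Step 3: Range = max - min = 18 - 6 = 12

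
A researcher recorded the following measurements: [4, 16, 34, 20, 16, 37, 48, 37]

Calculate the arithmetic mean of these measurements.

26.5

Step 1: Sum all values: 4 + 16 + 34 + 20 + 16 + 37 + 48 + 37 = 212
Step 2: Count the number of values: n = 8
Step 3: Mean = sum / n = 212 / 8 = 26.5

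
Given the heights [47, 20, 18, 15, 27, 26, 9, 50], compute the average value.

26.5

Step 1: Sum all values: 47 + 20 + 18 + 15 + 27 + 26 + 9 + 50 = 212
Step 2: Count the number of values: n = 8
Step 3: Mean = sum / n = 212 / 8 = 26.5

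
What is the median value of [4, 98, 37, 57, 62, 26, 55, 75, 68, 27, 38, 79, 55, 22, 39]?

55

Step 1: Sort the data in ascending order: [4, 22, 26, 27, 37, 38, 39, 55, 55, 57, 62, 68, 75, 79, 98]
Step 2: The number of values is n = 15.
Step 3: Since n is odd, the median is the middle value at position 8: 55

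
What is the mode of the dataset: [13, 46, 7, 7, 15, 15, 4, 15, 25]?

15

Step 1: Count the frequency of each value:
  4: appears 1 time(s)
  7: appears 2 time(s)
  13: appears 1 time(s)
  15: appears 3 time(s)
  25: appears 1 time(s)
  46: appears 1 time(s)
Step 2: The value 15 appears most frequently (3 times).
Step 3: Mode = 15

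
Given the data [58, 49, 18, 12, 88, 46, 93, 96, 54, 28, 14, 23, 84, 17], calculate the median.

47.5

Step 1: Sort the data in ascending order: [12, 14, 17, 18, 23, 28, 46, 49, 54, 58, 84, 88, 93, 96]
Step 2: The number of values is n = 14.
Step 3: Since n is even, the median is the average of positions 7 and 8:
  Median = (46 + 49) / 2 = 47.5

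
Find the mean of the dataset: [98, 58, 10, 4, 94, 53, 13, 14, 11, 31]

38.6

Step 1: Sum all values: 98 + 58 + 10 + 4 + 94 + 53 + 13 + 14 + 11 + 31 = 386
Step 2: Count the number of values: n = 10
Step 3: Mean = sum / n = 386 / 10 = 38.6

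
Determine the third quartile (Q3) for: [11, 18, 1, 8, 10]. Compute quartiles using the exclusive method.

14.5

Step 1: Sort the data: [1, 8, 10, 11, 18]
Step 2: n = 5
Step 3: Using the exclusive quartile method:
  Q1 = 4.5
  Q2 (median) = 10
  Q3 = 14.5
  IQR = Q3 - Q1 = 14.5 - 4.5 = 10
Step 4: Q3 = 14.5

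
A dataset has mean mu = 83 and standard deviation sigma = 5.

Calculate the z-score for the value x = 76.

-1.4

Step 1: Recall the z-score formula: z = (x - mu) / sigma
Step 2: Substitute values: z = (76 - 83) / 5
Step 3: z = -7 / 5 = -1.4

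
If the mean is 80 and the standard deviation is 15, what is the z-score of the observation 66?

-0.9333

Step 1: Recall the z-score formula: z = (x - mu) / sigma
Step 2: Substitute values: z = (66 - 80) / 15
Step 3: z = -14 / 15 = -0.9333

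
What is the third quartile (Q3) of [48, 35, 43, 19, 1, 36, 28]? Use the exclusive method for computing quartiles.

43

Step 1: Sort the data: [1, 19, 28, 35, 36, 43, 48]
Step 2: n = 7
Step 3: Using the exclusive quartile method:
  Q1 = 19
  Q2 (median) = 35
  Q3 = 43
  IQR = Q3 - Q1 = 43 - 19 = 24
Step 4: Q3 = 43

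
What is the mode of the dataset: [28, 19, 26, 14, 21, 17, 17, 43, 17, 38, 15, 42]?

17

Step 1: Count the frequency of each value:
  14: appears 1 time(s)
  15: appears 1 time(s)
  17: appears 3 time(s)
  19: appears 1 time(s)
  21: appears 1 time(s)
  26: appears 1 time(s)
  28: appears 1 time(s)
  38: appears 1 time(s)
  42: appears 1 time(s)
  43: appears 1 time(s)
Step 2: The value 17 appears most frequently (3 times).
Step 3: Mode = 17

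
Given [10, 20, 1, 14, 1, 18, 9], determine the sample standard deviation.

7.5467

Step 1: Compute the mean: 10.4286
Step 2: Sum of squared deviations from the mean: 341.7143
Step 3: Sample variance = 341.7143 / 6 = 56.9524
Step 4: Standard deviation = sqrt(56.9524) = 7.5467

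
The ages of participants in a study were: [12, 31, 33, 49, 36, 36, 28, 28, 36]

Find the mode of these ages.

36

Step 1: Count the frequency of each value:
  12: appears 1 time(s)
  28: appears 2 time(s)
  31: appears 1 time(s)
  33: appears 1 time(s)
  36: appears 3 time(s)
  49: appears 1 time(s)
Step 2: The value 36 appears most frequently (3 times).
Step 3: Mode = 36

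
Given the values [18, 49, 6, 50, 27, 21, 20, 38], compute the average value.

28.625

Step 1: Sum all values: 18 + 49 + 6 + 50 + 27 + 21 + 20 + 38 = 229
Step 2: Count the number of values: n = 8
Step 3: Mean = sum / n = 229 / 8 = 28.625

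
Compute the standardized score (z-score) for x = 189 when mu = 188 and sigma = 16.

0.0625

Step 1: Recall the z-score formula: z = (x - mu) / sigma
Step 2: Substitute values: z = (189 - 188) / 16
Step 3: z = 1 / 16 = 0.0625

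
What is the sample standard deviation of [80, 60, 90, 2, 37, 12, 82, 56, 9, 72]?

32.9005

Step 1: Compute the mean: 50
Step 2: Sum of squared deviations from the mean: 9742
Step 3: Sample variance = 9742 / 9 = 1082.4444
Step 4: Standard deviation = sqrt(1082.4444) = 32.9005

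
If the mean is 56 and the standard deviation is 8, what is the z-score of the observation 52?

-0.5

Step 1: Recall the z-score formula: z = (x - mu) / sigma
Step 2: Substitute values: z = (52 - 56) / 8
Step 3: z = -4 / 8 = -0.5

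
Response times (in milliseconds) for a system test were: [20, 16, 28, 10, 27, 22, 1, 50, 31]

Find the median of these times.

22

Step 1: Sort the data in ascending order: [1, 10, 16, 20, 22, 27, 28, 31, 50]
Step 2: The number of values is n = 9.
Step 3: Since n is odd, the median is the middle value at position 5: 22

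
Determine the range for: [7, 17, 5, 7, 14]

12

Step 1: Identify the maximum value: max = 17
Step 2: Identify the minimum value: min = 5
Step 3: Range = max - min = 17 - 5 = 12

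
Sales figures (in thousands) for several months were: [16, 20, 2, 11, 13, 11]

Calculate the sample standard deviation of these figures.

6.047

Step 1: Compute the mean: 12.1667
Step 2: Sum of squared deviations from the mean: 182.8333
Step 3: Sample variance = 182.8333 / 5 = 36.5667
Step 4: Standard deviation = sqrt(36.5667) = 6.047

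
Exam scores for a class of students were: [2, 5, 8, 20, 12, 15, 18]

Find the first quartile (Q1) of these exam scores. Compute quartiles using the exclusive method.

5

Step 1: Sort the data: [2, 5, 8, 12, 15, 18, 20]
Step 2: n = 7
Step 3: Using the exclusive quartile method:
  Q1 = 5
  Q2 (median) = 12
  Q3 = 18
  IQR = Q3 - Q1 = 18 - 5 = 13
Step 4: Q1 = 5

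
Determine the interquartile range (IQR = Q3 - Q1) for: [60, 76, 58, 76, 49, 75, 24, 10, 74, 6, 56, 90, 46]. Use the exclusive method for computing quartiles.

40.5

Step 1: Sort the data: [6, 10, 24, 46, 49, 56, 58, 60, 74, 75, 76, 76, 90]
Step 2: n = 13
Step 3: Using the exclusive quartile method:
  Q1 = 35
  Q2 (median) = 58
  Q3 = 75.5
  IQR = Q3 - Q1 = 75.5 - 35 = 40.5
Step 4: IQR = 40.5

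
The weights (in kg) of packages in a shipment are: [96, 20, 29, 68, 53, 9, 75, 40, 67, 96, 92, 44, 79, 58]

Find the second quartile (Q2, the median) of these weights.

62.5

Step 1: Sort the data: [9, 20, 29, 40, 44, 53, 58, 67, 68, 75, 79, 92, 96, 96]
Step 2: n = 14
Step 3: Q2 is the median. Since n is even, it is the average of the values at positions 7 and 8:
  Q2 = (58 + 67) / 2 = 62.5
Step 4: Q2 = 62.5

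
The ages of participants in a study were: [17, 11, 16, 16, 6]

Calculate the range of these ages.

11

Step 1: Identify the maximum value: max = 17
Step 2: Identify the minimum value: min = 6
Step 3: Range = max - min = 17 - 6 = 11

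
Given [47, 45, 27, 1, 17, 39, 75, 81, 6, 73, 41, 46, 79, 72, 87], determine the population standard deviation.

27.0837

Step 1: Compute the mean: 49.0667
Step 2: Sum of squared deviations from the mean: 11002.9333
Step 3: Population variance = 11002.9333 / 15 = 733.5289
Step 4: Standard deviation = sqrt(733.5289) = 27.0837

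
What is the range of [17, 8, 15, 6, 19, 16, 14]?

13

Step 1: Identify the maximum value: max = 19
Step 2: Identify the minimum value: min = 6
Step 3: Range = max - min = 19 - 6 = 13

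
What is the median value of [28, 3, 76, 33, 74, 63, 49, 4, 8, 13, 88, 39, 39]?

39

Step 1: Sort the data in ascending order: [3, 4, 8, 13, 28, 33, 39, 39, 49, 63, 74, 76, 88]
Step 2: The number of values is n = 13.
Step 3: Since n is odd, the median is the middle value at position 7: 39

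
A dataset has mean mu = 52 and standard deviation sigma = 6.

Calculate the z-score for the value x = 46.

-1

Step 1: Recall the z-score formula: z = (x - mu) / sigma
Step 2: Substitute values: z = (46 - 52) / 6
Step 3: z = -6 / 6 = -1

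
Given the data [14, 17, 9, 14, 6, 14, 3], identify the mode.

14

Step 1: Count the frequency of each value:
  3: appears 1 time(s)
  6: appears 1 time(s)
  9: appears 1 time(s)
  14: appears 3 time(s)
  17: appears 1 time(s)
Step 2: The value 14 appears most frequently (3 times).
Step 3: Mode = 14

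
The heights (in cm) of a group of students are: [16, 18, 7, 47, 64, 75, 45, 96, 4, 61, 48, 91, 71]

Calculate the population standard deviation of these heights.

29.5599

Step 1: Compute the mean: 49.4615
Step 2: Sum of squared deviations from the mean: 11359.2308
Step 3: Population variance = 11359.2308 / 13 = 873.787
Step 4: Standard deviation = sqrt(873.787) = 29.5599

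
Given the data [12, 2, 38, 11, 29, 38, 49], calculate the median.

29

Step 1: Sort the data in ascending order: [2, 11, 12, 29, 38, 38, 49]
Step 2: The number of values is n = 7.
Step 3: Since n is odd, the median is the middle value at position 4: 29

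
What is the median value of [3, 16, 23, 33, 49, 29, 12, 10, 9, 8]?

14

Step 1: Sort the data in ascending order: [3, 8, 9, 10, 12, 16, 23, 29, 33, 49]
Step 2: The number of values is n = 10.
Step 3: Since n is even, the median is the average of positions 5 and 6:
  Median = (12 + 16) / 2 = 14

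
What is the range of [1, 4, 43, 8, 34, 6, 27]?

42

Step 1: Identify the maximum value: max = 43
Step 2: Identify the minimum value: min = 1
Step 3: Range = max - min = 43 - 1 = 42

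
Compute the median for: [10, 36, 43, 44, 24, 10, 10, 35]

29.5

Step 1: Sort the data in ascending order: [10, 10, 10, 24, 35, 36, 43, 44]
Step 2: The number of values is n = 8.
Step 3: Since n is even, the median is the average of positions 4 and 5:
  Median = (24 + 35) / 2 = 29.5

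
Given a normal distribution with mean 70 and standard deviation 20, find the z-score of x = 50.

-1

Step 1: Recall the z-score formula: z = (x - mu) / sigma
Step 2: Substitute values: z = (50 - 70) / 20
Step 3: z = -20 / 20 = -1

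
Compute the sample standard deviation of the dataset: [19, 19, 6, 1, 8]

8.0808

Step 1: Compute the mean: 10.6
Step 2: Sum of squared deviations from the mean: 261.2
Step 3: Sample variance = 261.2 / 4 = 65.3
Step 4: Standard deviation = sqrt(65.3) = 8.0808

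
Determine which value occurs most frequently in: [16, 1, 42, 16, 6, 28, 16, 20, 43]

16

Step 1: Count the frequency of each value:
  1: appears 1 time(s)
  6: appears 1 time(s)
  16: appears 3 time(s)
  20: appears 1 time(s)
  28: appears 1 time(s)
  42: appears 1 time(s)
  43: appears 1 time(s)
Step 2: The value 16 appears most frequently (3 times).
Step 3: Mode = 16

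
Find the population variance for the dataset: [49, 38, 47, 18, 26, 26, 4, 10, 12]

234.6914

Step 1: Compute the mean: (49 + 38 + 47 + 18 + 26 + 26 + 4 + 10 + 12) / 9 = 25.5556
Step 2: Compute squared deviations from the mean:
  (49 - 25.5556)^2 = 549.642
  (38 - 25.5556)^2 = 154.8642
  (47 - 25.5556)^2 = 459.8642
  (18 - 25.5556)^2 = 57.0864
  (26 - 25.5556)^2 = 0.1975
  (26 - 25.5556)^2 = 0.1975
  (4 - 25.5556)^2 = 464.642
  (10 - 25.5556)^2 = 241.9753
  (12 - 25.5556)^2 = 183.7531
Step 3: Sum of squared deviations = 2112.2222
Step 4: Population variance = 2112.2222 / 9 = 234.6914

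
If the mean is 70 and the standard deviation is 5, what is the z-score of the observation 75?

1

Step 1: Recall the z-score formula: z = (x - mu) / sigma
Step 2: Substitute values: z = (75 - 70) / 5
Step 3: z = 5 / 5 = 1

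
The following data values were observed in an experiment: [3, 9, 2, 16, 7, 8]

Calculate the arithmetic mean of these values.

7.5

Step 1: Sum all values: 3 + 9 + 2 + 16 + 7 + 8 = 45
Step 2: Count the number of values: n = 6
Step 3: Mean = sum / n = 45 / 6 = 7.5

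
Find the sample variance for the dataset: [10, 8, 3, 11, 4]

12.7

Step 1: Compute the mean: (10 + 8 + 3 + 11 + 4) / 5 = 7.2
Step 2: Compute squared deviations from the mean:
  (10 - 7.2)^2 = 7.84
  (8 - 7.2)^2 = 0.64
  (3 - 7.2)^2 = 17.64
  (11 - 7.2)^2 = 14.44
  (4 - 7.2)^2 = 10.24
Step 3: Sum of squared deviations = 50.8
Step 4: Sample variance = 50.8 / 4 = 12.7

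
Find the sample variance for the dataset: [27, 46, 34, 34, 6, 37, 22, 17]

159.8393

Step 1: Compute the mean: (27 + 46 + 34 + 34 + 6 + 37 + 22 + 17) / 8 = 27.875
Step 2: Compute squared deviations from the mean:
  (27 - 27.875)^2 = 0.7656
  (46 - 27.875)^2 = 328.5156
  (34 - 27.875)^2 = 37.5156
  (34 - 27.875)^2 = 37.5156
  (6 - 27.875)^2 = 478.5156
  (37 - 27.875)^2 = 83.2656
  (22 - 27.875)^2 = 34.5156
  (17 - 27.875)^2 = 118.2656
Step 3: Sum of squared deviations = 1118.875
Step 4: Sample variance = 1118.875 / 7 = 159.8393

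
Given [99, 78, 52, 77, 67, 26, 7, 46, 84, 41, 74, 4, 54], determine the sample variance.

860.4359

Step 1: Compute the mean: (99 + 78 + 52 + 77 + 67 + 26 + 7 + 46 + 84 + 41 + 74 + 4 + 54) / 13 = 54.5385
Step 2: Compute squared deviations from the mean:
  (99 - 54.5385)^2 = 1976.8284
  (78 - 54.5385)^2 = 550.4438
  (52 - 54.5385)^2 = 6.4438
  (77 - 54.5385)^2 = 504.5207
  (67 - 54.5385)^2 = 155.2899
  (26 - 54.5385)^2 = 814.4438
  (7 - 54.5385)^2 = 2259.9053
  (46 - 54.5385)^2 = 72.9053
  (84 - 54.5385)^2 = 867.9822
  (41 - 54.5385)^2 = 183.2899
  (74 - 54.5385)^2 = 378.7515
  (4 - 54.5385)^2 = 2554.1361
  (54 - 54.5385)^2 = 0.2899
Step 3: Sum of squared deviations = 10325.2308
Step 4: Sample variance = 10325.2308 / 12 = 860.4359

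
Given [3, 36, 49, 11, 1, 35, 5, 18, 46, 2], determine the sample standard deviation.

19.0858

Step 1: Compute the mean: 20.6
Step 2: Sum of squared deviations from the mean: 3278.4
Step 3: Sample variance = 3278.4 / 9 = 364.2667
Step 4: Standard deviation = sqrt(364.2667) = 19.0858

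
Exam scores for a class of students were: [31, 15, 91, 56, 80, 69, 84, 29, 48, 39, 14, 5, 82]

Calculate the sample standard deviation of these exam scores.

29.7591

Step 1: Compute the mean: 49.4615
Step 2: Sum of squared deviations from the mean: 10627.2308
Step 3: Sample variance = 10627.2308 / 12 = 885.6026
Step 4: Standard deviation = sqrt(885.6026) = 29.7591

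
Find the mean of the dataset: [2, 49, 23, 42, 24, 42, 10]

27.4286

Step 1: Sum all values: 2 + 49 + 23 + 42 + 24 + 42 + 10 = 192
Step 2: Count the number of values: n = 7
Step 3: Mean = sum / n = 192 / 7 = 27.4286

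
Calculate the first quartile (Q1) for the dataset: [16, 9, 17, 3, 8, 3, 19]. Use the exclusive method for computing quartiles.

3

Step 1: Sort the data: [3, 3, 8, 9, 16, 17, 19]
Step 2: n = 7
Step 3: Using the exclusive quartile method:
  Q1 = 3
  Q2 (median) = 9
  Q3 = 17
  IQR = Q3 - Q1 = 17 - 3 = 14
Step 4: Q1 = 3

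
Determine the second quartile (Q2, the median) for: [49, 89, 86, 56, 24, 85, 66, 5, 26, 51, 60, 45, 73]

56

Step 1: Sort the data: [5, 24, 26, 45, 49, 51, 56, 60, 66, 73, 85, 86, 89]
Step 2: n = 13
Step 3: Q2 is the median. Since n is odd, it is the middle value at position 7: 56
Step 4: Q2 = 56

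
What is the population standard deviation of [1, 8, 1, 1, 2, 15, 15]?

6.0575

Step 1: Compute the mean: 6.1429
Step 2: Sum of squared deviations from the mean: 256.8571
Step 3: Population variance = 256.8571 / 7 = 36.6939
Step 4: Standard deviation = sqrt(36.6939) = 6.0575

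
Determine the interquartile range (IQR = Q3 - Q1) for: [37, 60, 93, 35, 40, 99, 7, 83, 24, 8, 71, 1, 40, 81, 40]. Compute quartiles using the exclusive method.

57

Step 1: Sort the data: [1, 7, 8, 24, 35, 37, 40, 40, 40, 60, 71, 81, 83, 93, 99]
Step 2: n = 15
Step 3: Using the exclusive quartile method:
  Q1 = 24
  Q2 (median) = 40
  Q3 = 81
  IQR = Q3 - Q1 = 81 - 24 = 57
Step 4: IQR = 57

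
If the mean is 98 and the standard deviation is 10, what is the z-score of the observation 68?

-3

Step 1: Recall the z-score formula: z = (x - mu) / sigma
Step 2: Substitute values: z = (68 - 98) / 10
Step 3: z = -30 / 10 = -3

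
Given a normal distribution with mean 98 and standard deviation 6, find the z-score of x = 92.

-1

Step 1: Recall the z-score formula: z = (x - mu) / sigma
Step 2: Substitute values: z = (92 - 98) / 6
Step 3: z = -6 / 6 = -1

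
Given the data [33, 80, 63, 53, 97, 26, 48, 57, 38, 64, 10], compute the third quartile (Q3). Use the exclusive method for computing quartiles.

64

Step 1: Sort the data: [10, 26, 33, 38, 48, 53, 57, 63, 64, 80, 97]
Step 2: n = 11
Step 3: Using the exclusive quartile method:
  Q1 = 33
  Q2 (median) = 53
  Q3 = 64
  IQR = Q3 - Q1 = 64 - 33 = 31
Step 4: Q3 = 64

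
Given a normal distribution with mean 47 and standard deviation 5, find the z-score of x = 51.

0.8

Step 1: Recall the z-score formula: z = (x - mu) / sigma
Step 2: Substitute values: z = (51 - 47) / 5
Step 3: z = 4 / 5 = 0.8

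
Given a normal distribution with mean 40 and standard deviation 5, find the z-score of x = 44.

0.8

Step 1: Recall the z-score formula: z = (x - mu) / sigma
Step 2: Substitute values: z = (44 - 40) / 5
Step 3: z = 4 / 5 = 0.8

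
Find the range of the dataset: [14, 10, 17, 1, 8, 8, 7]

16

Step 1: Identify the maximum value: max = 17
Step 2: Identify the minimum value: min = 1
Step 3: Range = max - min = 17 - 1 = 16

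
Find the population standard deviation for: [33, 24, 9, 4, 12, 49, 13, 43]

15.628

Step 1: Compute the mean: 23.375
Step 2: Sum of squared deviations from the mean: 1953.875
Step 3: Population variance = 1953.875 / 8 = 244.2344
Step 4: Standard deviation = sqrt(244.2344) = 15.628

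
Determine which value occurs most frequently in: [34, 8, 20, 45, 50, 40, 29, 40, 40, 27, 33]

40

Step 1: Count the frequency of each value:
  8: appears 1 time(s)
  20: appears 1 time(s)
  27: appears 1 time(s)
  29: appears 1 time(s)
  33: appears 1 time(s)
  34: appears 1 time(s)
  40: appears 3 time(s)
  45: appears 1 time(s)
  50: appears 1 time(s)
Step 2: The value 40 appears most frequently (3 times).
Step 3: Mode = 40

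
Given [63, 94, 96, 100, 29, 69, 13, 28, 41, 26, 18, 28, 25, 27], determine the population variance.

897.352

Step 1: Compute the mean: (63 + 94 + 96 + 100 + 29 + 69 + 13 + 28 + 41 + 26 + 18 + 28 + 25 + 27) / 14 = 46.9286
Step 2: Compute squared deviations from the mean:
  (63 - 46.9286)^2 = 258.2908
  (94 - 46.9286)^2 = 2215.7194
  (96 - 46.9286)^2 = 2408.0051
  (100 - 46.9286)^2 = 2816.5765
  (29 - 46.9286)^2 = 321.4337
  (69 - 46.9286)^2 = 487.148
  (13 - 46.9286)^2 = 1151.148
  (28 - 46.9286)^2 = 358.2908
  (41 - 46.9286)^2 = 35.148
  (26 - 46.9286)^2 = 438.0051
  (18 - 46.9286)^2 = 836.8622
  (28 - 46.9286)^2 = 358.2908
  (25 - 46.9286)^2 = 480.8622
  (27 - 46.9286)^2 = 397.148
Step 3: Sum of squared deviations = 12562.9286
Step 4: Population variance = 12562.9286 / 14 = 897.352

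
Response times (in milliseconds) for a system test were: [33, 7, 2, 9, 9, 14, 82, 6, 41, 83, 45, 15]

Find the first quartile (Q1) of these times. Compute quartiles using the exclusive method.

7.5

Step 1: Sort the data: [2, 6, 7, 9, 9, 14, 15, 33, 41, 45, 82, 83]
Step 2: n = 12
Step 3: Using the exclusive quartile method:
  Q1 = 7.5
  Q2 (median) = 14.5
  Q3 = 44
  IQR = Q3 - Q1 = 44 - 7.5 = 36.5
Step 4: Q1 = 7.5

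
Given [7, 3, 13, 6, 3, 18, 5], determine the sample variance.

31.4762

Step 1: Compute the mean: (7 + 3 + 13 + 6 + 3 + 18 + 5) / 7 = 7.8571
Step 2: Compute squared deviations from the mean:
  (7 - 7.8571)^2 = 0.7347
  (3 - 7.8571)^2 = 23.5918
  (13 - 7.8571)^2 = 26.449
  (6 - 7.8571)^2 = 3.449
  (3 - 7.8571)^2 = 23.5918
  (18 - 7.8571)^2 = 102.8776
  (5 - 7.8571)^2 = 8.1633
Step 3: Sum of squared deviations = 188.8571
Step 4: Sample variance = 188.8571 / 6 = 31.4762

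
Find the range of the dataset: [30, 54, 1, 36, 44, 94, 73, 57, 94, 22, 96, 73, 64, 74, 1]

95

Step 1: Identify the maximum value: max = 96
Step 2: Identify the minimum value: min = 1
Step 3: Range = max - min = 96 - 1 = 95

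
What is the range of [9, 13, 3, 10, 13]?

10

Step 1: Identify the maximum value: max = 13
Step 2: Identify the minimum value: min = 3
Step 3: Range = max - min = 13 - 3 = 10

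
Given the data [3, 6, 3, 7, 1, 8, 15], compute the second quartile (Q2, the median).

6

Step 1: Sort the data: [1, 3, 3, 6, 7, 8, 15]
Step 2: n = 7
Step 3: Q2 is the median. Since n is odd, it is the middle value at position 4: 6
Step 4: Q2 = 6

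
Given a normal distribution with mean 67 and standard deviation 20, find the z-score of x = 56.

-0.55

Step 1: Recall the z-score formula: z = (x - mu) / sigma
Step 2: Substitute values: z = (56 - 67) / 20
Step 3: z = -11 / 20 = -0.55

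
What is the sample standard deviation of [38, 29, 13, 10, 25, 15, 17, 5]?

10.8891

Step 1: Compute the mean: 19
Step 2: Sum of squared deviations from the mean: 830
Step 3: Sample variance = 830 / 7 = 118.5714
Step 4: Standard deviation = sqrt(118.5714) = 10.8891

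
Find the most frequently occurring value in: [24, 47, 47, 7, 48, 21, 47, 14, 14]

47

Step 1: Count the frequency of each value:
  7: appears 1 time(s)
  14: appears 2 time(s)
  21: appears 1 time(s)
  24: appears 1 time(s)
  47: appears 3 time(s)
  48: appears 1 time(s)
Step 2: The value 47 appears most frequently (3 times).
Step 3: Mode = 47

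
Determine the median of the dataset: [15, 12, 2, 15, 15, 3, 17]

15

Step 1: Sort the data in ascending order: [2, 3, 12, 15, 15, 15, 17]
Step 2: The number of values is n = 7.
Step 3: Since n is odd, the median is the middle value at position 4: 15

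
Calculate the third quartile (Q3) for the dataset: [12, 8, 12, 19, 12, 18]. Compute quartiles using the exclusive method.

18.25

Step 1: Sort the data: [8, 12, 12, 12, 18, 19]
Step 2: n = 6
Step 3: Using the exclusive quartile method:
  Q1 = 11
  Q2 (median) = 12
  Q3 = 18.25
  IQR = Q3 - Q1 = 18.25 - 11 = 7.25
Step 4: Q3 = 18.25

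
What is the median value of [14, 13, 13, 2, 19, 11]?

13

Step 1: Sort the data in ascending order: [2, 11, 13, 13, 14, 19]
Step 2: The number of values is n = 6.
Step 3: Since n is even, the median is the average of positions 3 and 4:
  Median = (13 + 13) / 2 = 13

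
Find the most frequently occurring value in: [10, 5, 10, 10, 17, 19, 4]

10

Step 1: Count the frequency of each value:
  4: appears 1 time(s)
  5: appears 1 time(s)
  10: appears 3 time(s)
  17: appears 1 time(s)
  19: appears 1 time(s)
Step 2: The value 10 appears most frequently (3 times).
Step 3: Mode = 10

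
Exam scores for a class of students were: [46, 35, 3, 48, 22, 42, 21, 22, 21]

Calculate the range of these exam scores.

45

Step 1: Identify the maximum value: max = 48
Step 2: Identify the minimum value: min = 3
Step 3: Range = max - min = 48 - 3 = 45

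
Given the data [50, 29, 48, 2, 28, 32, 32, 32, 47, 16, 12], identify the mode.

32

Step 1: Count the frequency of each value:
  2: appears 1 time(s)
  12: appears 1 time(s)
  16: appears 1 time(s)
  28: appears 1 time(s)
  29: appears 1 time(s)
  32: appears 3 time(s)
  47: appears 1 time(s)
  48: appears 1 time(s)
  50: appears 1 time(s)
Step 2: The value 32 appears most frequently (3 times).
Step 3: Mode = 32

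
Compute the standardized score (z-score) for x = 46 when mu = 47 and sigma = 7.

-0.1429

Step 1: Recall the z-score formula: z = (x - mu) / sigma
Step 2: Substitute values: z = (46 - 47) / 7
Step 3: z = -1 / 7 = -0.1429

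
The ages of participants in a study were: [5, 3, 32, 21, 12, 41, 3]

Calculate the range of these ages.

38

Step 1: Identify the maximum value: max = 41
Step 2: Identify the minimum value: min = 3
Step 3: Range = max - min = 41 - 3 = 38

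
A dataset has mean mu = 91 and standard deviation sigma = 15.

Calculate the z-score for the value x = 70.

-1.4

Step 1: Recall the z-score formula: z = (x - mu) / sigma
Step 2: Substitute values: z = (70 - 91) / 15
Step 3: z = -21 / 15 = -1.4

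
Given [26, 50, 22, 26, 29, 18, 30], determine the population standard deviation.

9.4825

Step 1: Compute the mean: 28.7143
Step 2: Sum of squared deviations from the mean: 629.4286
Step 3: Population variance = 629.4286 / 7 = 89.9184
Step 4: Standard deviation = sqrt(89.9184) = 9.4825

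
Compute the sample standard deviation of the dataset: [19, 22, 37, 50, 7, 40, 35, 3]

16.5869

Step 1: Compute the mean: 26.625
Step 2: Sum of squared deviations from the mean: 1925.875
Step 3: Sample variance = 1925.875 / 7 = 275.125
Step 4: Standard deviation = sqrt(275.125) = 16.5869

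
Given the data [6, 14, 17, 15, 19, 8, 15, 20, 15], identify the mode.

15

Step 1: Count the frequency of each value:
  6: appears 1 time(s)
  8: appears 1 time(s)
  14: appears 1 time(s)
  15: appears 3 time(s)
  17: appears 1 time(s)
  19: appears 1 time(s)
  20: appears 1 time(s)
Step 2: The value 15 appears most frequently (3 times).
Step 3: Mode = 15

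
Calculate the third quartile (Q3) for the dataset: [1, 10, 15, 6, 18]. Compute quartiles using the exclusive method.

16.5

Step 1: Sort the data: [1, 6, 10, 15, 18]
Step 2: n = 5
Step 3: Using the exclusive quartile method:
  Q1 = 3.5
  Q2 (median) = 10
  Q3 = 16.5
  IQR = Q3 - Q1 = 16.5 - 3.5 = 13
Step 4: Q3 = 16.5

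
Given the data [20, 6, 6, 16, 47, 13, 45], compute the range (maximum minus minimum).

41

Step 1: Identify the maximum value: max = 47
Step 2: Identify the minimum value: min = 6
Step 3: Range = max - min = 47 - 6 = 41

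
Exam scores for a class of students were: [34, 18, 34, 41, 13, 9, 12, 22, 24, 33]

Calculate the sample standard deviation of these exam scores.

11.0554

Step 1: Compute the mean: 24
Step 2: Sum of squared deviations from the mean: 1100
Step 3: Sample variance = 1100 / 9 = 122.2222
Step 4: Standard deviation = sqrt(122.2222) = 11.0554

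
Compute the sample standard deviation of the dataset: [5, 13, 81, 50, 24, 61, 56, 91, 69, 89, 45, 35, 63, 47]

26.485

Step 1: Compute the mean: 52.0714
Step 2: Sum of squared deviations from the mean: 9118.9286
Step 3: Sample variance = 9118.9286 / 13 = 701.456
Step 4: Standard deviation = sqrt(701.456) = 26.485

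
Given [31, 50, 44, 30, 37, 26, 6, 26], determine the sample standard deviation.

13.3176

Step 1: Compute the mean: 31.25
Step 2: Sum of squared deviations from the mean: 1241.5
Step 3: Sample variance = 1241.5 / 7 = 177.3571
Step 4: Standard deviation = sqrt(177.3571) = 13.3176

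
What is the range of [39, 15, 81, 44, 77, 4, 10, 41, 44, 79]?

77

Step 1: Identify the maximum value: max = 81
Step 2: Identify the minimum value: min = 4
Step 3: Range = max - min = 81 - 4 = 77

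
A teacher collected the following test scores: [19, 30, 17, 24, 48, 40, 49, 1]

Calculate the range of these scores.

48

Step 1: Identify the maximum value: max = 49
Step 2: Identify the minimum value: min = 1
Step 3: Range = max - min = 49 - 1 = 48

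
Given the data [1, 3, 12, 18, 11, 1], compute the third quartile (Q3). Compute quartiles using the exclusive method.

13.5

Step 1: Sort the data: [1, 1, 3, 11, 12, 18]
Step 2: n = 6
Step 3: Using the exclusive quartile method:
  Q1 = 1
  Q2 (median) = 7
  Q3 = 13.5
  IQR = Q3 - Q1 = 13.5 - 1 = 12.5
Step 4: Q3 = 13.5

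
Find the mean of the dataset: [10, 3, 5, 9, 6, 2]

5.8333

Step 1: Sum all values: 10 + 3 + 5 + 9 + 6 + 2 = 35
Step 2: Count the number of values: n = 6
Step 3: Mean = sum / n = 35 / 6 = 5.8333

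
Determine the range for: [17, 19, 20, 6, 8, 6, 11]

14

Step 1: Identify the maximum value: max = 20
Step 2: Identify the minimum value: min = 6
Step 3: Range = max - min = 20 - 6 = 14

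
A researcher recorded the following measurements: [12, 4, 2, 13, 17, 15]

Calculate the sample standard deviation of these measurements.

6.091

Step 1: Compute the mean: 10.5
Step 2: Sum of squared deviations from the mean: 185.5
Step 3: Sample variance = 185.5 / 5 = 37.1
Step 4: Standard deviation = sqrt(37.1) = 6.091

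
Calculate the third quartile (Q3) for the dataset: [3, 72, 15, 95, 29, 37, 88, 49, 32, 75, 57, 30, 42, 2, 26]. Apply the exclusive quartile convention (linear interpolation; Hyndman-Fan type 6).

72

Step 1: Sort the data: [2, 3, 15, 26, 29, 30, 32, 37, 42, 49, 57, 72, 75, 88, 95]
Step 2: n = 15
Step 3: Using the exclusive quartile method:
  Q1 = 26
  Q2 (median) = 37
  Q3 = 72
  IQR = Q3 - Q1 = 72 - 26 = 46
Step 4: Q3 = 72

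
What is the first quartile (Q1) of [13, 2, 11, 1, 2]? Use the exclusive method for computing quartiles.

1.5

Step 1: Sort the data: [1, 2, 2, 11, 13]
Step 2: n = 5
Step 3: Using the exclusive quartile method:
  Q1 = 1.5
  Q2 (median) = 2
  Q3 = 12
  IQR = Q3 - Q1 = 12 - 1.5 = 10.5
Step 4: Q1 = 1.5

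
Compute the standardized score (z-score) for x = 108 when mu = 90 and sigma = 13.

1.3846

Step 1: Recall the z-score formula: z = (x - mu) / sigma
Step 2: Substitute values: z = (108 - 90) / 13
Step 3: z = 18 / 13 = 1.3846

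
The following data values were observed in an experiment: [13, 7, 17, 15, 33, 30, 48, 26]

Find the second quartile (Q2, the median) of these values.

21.5

Step 1: Sort the data: [7, 13, 15, 17, 26, 30, 33, 48]
Step 2: n = 8
Step 3: Q2 is the median. Since n is even, it is the average of the values at positions 4 and 5:
  Q2 = (17 + 26) / 2 = 21.5
Step 4: Q2 = 21.5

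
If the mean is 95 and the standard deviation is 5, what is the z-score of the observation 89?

-1.2

Step 1: Recall the z-score formula: z = (x - mu) / sigma
Step 2: Substitute values: z = (89 - 95) / 5
Step 3: z = -6 / 5 = -1.2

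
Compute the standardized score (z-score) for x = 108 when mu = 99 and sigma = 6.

1.5

Step 1: Recall the z-score formula: z = (x - mu) / sigma
Step 2: Substitute values: z = (108 - 99) / 6
Step 3: z = 9 / 6 = 1.5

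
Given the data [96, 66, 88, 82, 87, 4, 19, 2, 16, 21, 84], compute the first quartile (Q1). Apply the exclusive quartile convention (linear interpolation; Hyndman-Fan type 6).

16

Step 1: Sort the data: [2, 4, 16, 19, 21, 66, 82, 84, 87, 88, 96]
Step 2: n = 11
Step 3: Using the exclusive quartile method:
  Q1 = 16
  Q2 (median) = 66
  Q3 = 87
  IQR = Q3 - Q1 = 87 - 16 = 71
Step 4: Q1 = 16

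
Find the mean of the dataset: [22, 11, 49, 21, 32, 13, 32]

25.7143

Step 1: Sum all values: 22 + 11 + 49 + 21 + 32 + 13 + 32 = 180
Step 2: Count the number of values: n = 7
Step 3: Mean = sum / n = 180 / 7 = 25.7143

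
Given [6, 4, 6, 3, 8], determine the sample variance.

3.8

Step 1: Compute the mean: (6 + 4 + 6 + 3 + 8) / 5 = 5.4
Step 2: Compute squared deviations from the mean:
  (6 - 5.4)^2 = 0.36
  (4 - 5.4)^2 = 1.96
  (6 - 5.4)^2 = 0.36
  (3 - 5.4)^2 = 5.76
  (8 - 5.4)^2 = 6.76
Step 3: Sum of squared deviations = 15.2
Step 4: Sample variance = 15.2 / 4 = 3.8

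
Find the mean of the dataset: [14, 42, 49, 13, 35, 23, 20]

28

Step 1: Sum all values: 14 + 42 + 49 + 13 + 35 + 23 + 20 = 196
Step 2: Count the number of values: n = 7
Step 3: Mean = sum / n = 196 / 7 = 28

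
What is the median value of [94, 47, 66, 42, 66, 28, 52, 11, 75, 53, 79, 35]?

52.5

Step 1: Sort the data in ascending order: [11, 28, 35, 42, 47, 52, 53, 66, 66, 75, 79, 94]
Step 2: The number of values is n = 12.
Step 3: Since n is even, the median is the average of positions 6 and 7:
  Median = (52 + 53) / 2 = 52.5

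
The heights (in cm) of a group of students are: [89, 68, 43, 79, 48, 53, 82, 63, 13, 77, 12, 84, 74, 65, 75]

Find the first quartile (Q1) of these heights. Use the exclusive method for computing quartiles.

48

Step 1: Sort the data: [12, 13, 43, 48, 53, 63, 65, 68, 74, 75, 77, 79, 82, 84, 89]
Step 2: n = 15
Step 3: Using the exclusive quartile method:
  Q1 = 48
  Q2 (median) = 68
  Q3 = 79
  IQR = Q3 - Q1 = 79 - 48 = 31
Step 4: Q1 = 48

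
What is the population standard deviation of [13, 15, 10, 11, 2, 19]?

5.2175

Step 1: Compute the mean: 11.6667
Step 2: Sum of squared deviations from the mean: 163.3333
Step 3: Population variance = 163.3333 / 6 = 27.2222
Step 4: Standard deviation = sqrt(27.2222) = 5.2175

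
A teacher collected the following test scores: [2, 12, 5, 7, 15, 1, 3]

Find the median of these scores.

5

Step 1: Sort the data in ascending order: [1, 2, 3, 5, 7, 12, 15]
Step 2: The number of values is n = 7.
Step 3: Since n is odd, the median is the middle value at position 4: 5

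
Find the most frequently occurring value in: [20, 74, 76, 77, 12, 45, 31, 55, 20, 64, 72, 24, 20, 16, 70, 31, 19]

20

Step 1: Count the frequency of each value:
  12: appears 1 time(s)
  16: appears 1 time(s)
  19: appears 1 time(s)
  20: appears 3 time(s)
  24: appears 1 time(s)
  31: appears 2 time(s)
  45: appears 1 time(s)
  55: appears 1 time(s)
  64: appears 1 time(s)
  70: appears 1 time(s)
  72: appears 1 time(s)
  74: appears 1 time(s)
  76: appears 1 time(s)
  77: appears 1 time(s)
Step 2: The value 20 appears most frequently (3 times).
Step 3: Mode = 20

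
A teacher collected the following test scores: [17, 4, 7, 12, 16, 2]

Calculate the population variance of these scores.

32.8889

Step 1: Compute the mean: (17 + 4 + 7 + 12 + 16 + 2) / 6 = 9.6667
Step 2: Compute squared deviations from the mean:
  (17 - 9.6667)^2 = 53.7778
  (4 - 9.6667)^2 = 32.1111
  (7 - 9.6667)^2 = 7.1111
  (12 - 9.6667)^2 = 5.4444
  (16 - 9.6667)^2 = 40.1111
  (2 - 9.6667)^2 = 58.7778
Step 3: Sum of squared deviations = 197.3333
Step 4: Population variance = 197.3333 / 6 = 32.8889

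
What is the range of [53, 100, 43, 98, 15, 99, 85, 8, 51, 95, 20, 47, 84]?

92

Step 1: Identify the maximum value: max = 100
Step 2: Identify the minimum value: min = 8
Step 3: Range = max - min = 100 - 8 = 92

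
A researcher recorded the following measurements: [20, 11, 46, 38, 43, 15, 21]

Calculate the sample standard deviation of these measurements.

14.2562

Step 1: Compute the mean: 27.7143
Step 2: Sum of squared deviations from the mean: 1219.4286
Step 3: Sample variance = 1219.4286 / 6 = 203.2381
Step 4: Standard deviation = sqrt(203.2381) = 14.2562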